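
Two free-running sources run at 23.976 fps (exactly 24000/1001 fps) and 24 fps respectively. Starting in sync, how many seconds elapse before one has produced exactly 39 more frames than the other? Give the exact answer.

The gap grows by |24 − 24000/1001| = 24/1001 frames per second.
Time for a 39-frame gap: 39 ÷ (24/1001) = 1626.625 s.

1626.625 seconds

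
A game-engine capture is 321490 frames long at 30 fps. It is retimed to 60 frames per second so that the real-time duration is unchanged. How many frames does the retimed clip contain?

642980 frames

Target frames = source frames × (target rate / source rate) = 321490 × (60)/(30) = 321490 × 2 = 642980.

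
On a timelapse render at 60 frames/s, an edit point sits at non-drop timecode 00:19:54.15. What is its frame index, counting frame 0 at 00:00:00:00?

Total seconds to the label: (0 × 3600 + 19 × 60 + 54) = 1194.
Frame index = 1194 × 60 + 15 = 71655.

71655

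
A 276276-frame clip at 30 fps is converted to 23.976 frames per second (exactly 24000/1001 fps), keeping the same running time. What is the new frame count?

Target frames = source frames × (target rate / source rate) = 276276 × (24000/1001)/(30) = 276276 × 800/1001 = 220800.

220800 frames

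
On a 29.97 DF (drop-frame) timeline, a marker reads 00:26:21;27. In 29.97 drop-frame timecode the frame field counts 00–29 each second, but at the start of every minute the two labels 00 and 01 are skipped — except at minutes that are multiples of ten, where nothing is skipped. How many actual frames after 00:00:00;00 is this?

Complete 10-minute blocks: 2, each 17982 frames → 35964.
Remaining 6 whole minutes in the current block: 1800 + 5 × 1798 = 10790 frames.
Within the current minute: 21 × 30 + 27 − 2 = 655 (labels ;00/;01 skipped at this minute). Total = 35964 + 10790 + 655 = 47409.

47409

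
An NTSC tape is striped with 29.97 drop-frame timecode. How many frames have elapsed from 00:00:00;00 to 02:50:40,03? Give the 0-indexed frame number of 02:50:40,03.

As if non-drop at 30 labels/s: (2 × 3600 + 50 × 60 + 40) × 30 + 3 = 307203.
Minute boundaries passed: 170; those not divisible by 10: 170 − 17 = 153; dropped labels = 2 × 153 = 306.
Actual frame index = 307203 − 306 = 306897.

306897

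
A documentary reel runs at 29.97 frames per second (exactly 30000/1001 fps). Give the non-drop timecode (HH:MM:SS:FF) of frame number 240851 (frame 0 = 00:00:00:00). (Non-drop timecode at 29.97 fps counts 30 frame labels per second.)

240851 ÷ 30 = 8028 full seconds, remainder 11 frames.
8028 s = 2 h 13 min 48 s.
Timecode: 02:13:48:11.

02:13:48:11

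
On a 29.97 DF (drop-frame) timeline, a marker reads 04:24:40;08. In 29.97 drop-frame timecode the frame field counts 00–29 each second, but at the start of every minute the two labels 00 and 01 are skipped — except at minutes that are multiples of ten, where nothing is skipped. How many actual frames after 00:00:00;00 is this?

Complete 10-minute blocks: 26, each 17982 frames → 467532.
Remaining 4 whole minutes in the current block: 1800 + 3 × 1798 = 7194 frames.
Within the current minute: 40 × 30 + 8 − 2 = 1206 (labels ;00/;01 skipped at this minute). Total = 467532 + 7194 + 1206 = 475932.

475932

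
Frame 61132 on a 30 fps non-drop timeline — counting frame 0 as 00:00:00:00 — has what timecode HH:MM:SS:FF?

00:33:57:22

61132 ÷ 30 = 2037 full seconds, remainder 22 frames.
2037 s = 0 h 33 min 57 s.
Timecode: 00:33:57:22.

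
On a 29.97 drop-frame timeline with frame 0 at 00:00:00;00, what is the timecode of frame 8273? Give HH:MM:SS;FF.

00:04:36;01

Each 10-minute DF block holds 10 × 60 × 30 − 9 × 2 = 17982 frames. 8273 ÷ 17982 → 0 full blocks, remainder 8273.
Within the partial block the first minute is 1800 frames and each further minute 1798, so 4 further minute boundaries passed. Total skipped labels = 18 × 0 + 2 × 4 = 8.
Non-drop label index = 8273 + 8 = 8281; at 30 labels/s that is 00:04:36:01, i.e. DF 00:04:36;01.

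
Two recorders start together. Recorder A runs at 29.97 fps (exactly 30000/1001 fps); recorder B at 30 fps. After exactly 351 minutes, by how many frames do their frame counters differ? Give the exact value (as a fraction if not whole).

48600/77 frames

351 min = 21060 s.
A emits 30000/1001 × 21060 = 48600000/77 frames; B emits 30 × 21060 = 631800.
Difference = 48600/77 frames (≈ 631.1688); B is ahead of A.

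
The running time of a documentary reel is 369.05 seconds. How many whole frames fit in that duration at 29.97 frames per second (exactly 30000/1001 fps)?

11060 frames

Frames = 369.05 × 30000/1001 = 1006500/91 ≈ 11060.4396.
Complete frames: 11060.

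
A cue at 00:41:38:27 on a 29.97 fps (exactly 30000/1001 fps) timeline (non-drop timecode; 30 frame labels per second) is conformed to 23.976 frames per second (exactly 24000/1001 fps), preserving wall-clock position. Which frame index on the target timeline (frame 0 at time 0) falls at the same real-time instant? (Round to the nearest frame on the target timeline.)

Source frame index: (0×3600 + 41×60 + 38) × 30 + 27 = 74967.
Real time: 74967 / (30000/1001) = 25013989/10000 s.
Target frame: (25013989/10000) × (24000/1001) = 299868/5 ≈ 59973.600 → 59974.

frame 59974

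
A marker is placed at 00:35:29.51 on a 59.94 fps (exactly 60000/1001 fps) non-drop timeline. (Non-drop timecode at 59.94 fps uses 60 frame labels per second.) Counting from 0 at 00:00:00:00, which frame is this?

127791

Total seconds to the label: (0 × 3600 + 35 × 60 + 29) = 2129.
Frame index = 2129 × 60 + 51 = 127791.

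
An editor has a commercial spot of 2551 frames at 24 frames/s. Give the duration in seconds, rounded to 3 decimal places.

Running time = 2551 × 1/24 = 2551/24 s ≈ 106.292 s.

106.292 seconds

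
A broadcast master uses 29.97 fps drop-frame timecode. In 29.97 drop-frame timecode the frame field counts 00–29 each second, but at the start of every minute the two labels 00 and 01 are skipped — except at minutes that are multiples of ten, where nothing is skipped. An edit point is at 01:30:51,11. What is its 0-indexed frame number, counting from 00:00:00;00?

As if non-drop at 30 labels/s: (1 × 3600 + 30 × 60 + 51) × 30 + 11 = 163541.
Minute boundaries passed: 90; those not divisible by 10: 90 − 9 = 81; dropped labels = 2 × 81 = 162.
Actual frame index = 163541 − 162 = 163379.

163379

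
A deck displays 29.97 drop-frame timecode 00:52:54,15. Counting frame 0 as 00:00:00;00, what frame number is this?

95141

Complete 10-minute blocks: 5, each 17982 frames → 89910.
Remaining 2 whole minutes in the current block: 1800 + 1 × 1798 = 3598 frames.
Within the current minute: 54 × 30 + 15 − 2 = 1633 (labels ;00/;01 skipped at this minute). Total = 89910 + 3598 + 1633 = 95141.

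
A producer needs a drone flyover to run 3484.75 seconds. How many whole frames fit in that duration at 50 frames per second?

Frames = 3484.75 × 50 = 348475/2 ≈ 174237.5000.
Complete frames: 174237.

174237 frames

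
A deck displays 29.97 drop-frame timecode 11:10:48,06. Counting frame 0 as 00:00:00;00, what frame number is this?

1206240

Complete 10-minute blocks: 67, each 17982 frames → 1204794.
Remaining 0 whole minutes in the current block: 0 frames.
Within the current minute: 48 × 30 + 6 = 1446. Total = 1204794 + 0 + 1446 = 1206240.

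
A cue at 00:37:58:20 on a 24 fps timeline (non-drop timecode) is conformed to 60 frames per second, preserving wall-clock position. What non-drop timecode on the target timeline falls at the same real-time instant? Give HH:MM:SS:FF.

Source frame index: (0×3600 + 37×60 + 58) × 24 + 20 = 54692.
Real time: 54692 / (24) = 13673/6 s.
Target frame: (13673/6) × (60) = 136730.
At 60 labels/s: frame 136730 → 00:37:58:50.

00:37:58:50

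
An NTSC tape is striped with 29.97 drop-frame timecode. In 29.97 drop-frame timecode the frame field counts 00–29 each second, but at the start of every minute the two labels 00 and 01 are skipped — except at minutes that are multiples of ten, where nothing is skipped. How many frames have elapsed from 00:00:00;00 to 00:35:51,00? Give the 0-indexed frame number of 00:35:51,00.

64466

As if non-drop at 30 labels/s: (0 × 3600 + 35 × 60 + 51) × 30 + 0 = 64530.
Minute boundaries passed: 35; those not divisible by 10: 35 − 3 = 32; dropped labels = 2 × 32 = 64.
Actual frame index = 64530 − 64 = 64466.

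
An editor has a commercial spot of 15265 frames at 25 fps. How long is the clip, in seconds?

610.6 seconds

Running time = 15265 / (25) = 610.6 s.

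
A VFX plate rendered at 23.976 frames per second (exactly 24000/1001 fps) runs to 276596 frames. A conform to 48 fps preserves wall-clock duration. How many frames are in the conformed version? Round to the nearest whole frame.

Frames at target rate = 276596 × (48) / (24000/1001) = 69218149/125 ≈ 553745.192.
Nearest whole frame: 553745.

553745 frames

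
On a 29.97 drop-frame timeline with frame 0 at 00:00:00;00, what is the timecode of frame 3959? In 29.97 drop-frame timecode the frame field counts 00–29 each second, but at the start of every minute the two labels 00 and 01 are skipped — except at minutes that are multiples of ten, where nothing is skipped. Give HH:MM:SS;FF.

Each 10-minute DF block holds 10 × 60 × 30 − 9 × 2 = 17982 frames. 3959 ÷ 17982 → 0 full blocks, remainder 3959.
Within the partial block the first minute is 1800 frames and each further minute 1798, so 2 further minute boundaries passed. Total skipped labels = 18 × 0 + 2 × 2 = 4.
Non-drop label index = 3959 + 4 = 3963; at 30 labels/s that is 00:02:12:03, i.e. DF 00:02:12;03.

00:02:12;03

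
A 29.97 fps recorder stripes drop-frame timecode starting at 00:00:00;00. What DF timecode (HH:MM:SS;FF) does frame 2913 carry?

00:01:37;05

Ten DF minutes hold 17982 frames, so frame 2913 lies in block 0 (frames 0–17981) with 2913 frames into that block.
The block's first minute is 1800 frames and the rest 1798 each; 2913 frames reaches minute 1, so 0 × 18 + 1 × 2 = 2 labels have been skipped so far.
Adding those back, label number 2913 + 2 = 2915 at 30 labels/s is 97 s + 5 f = 0 h 1 min 37 s frame 5, i.e. 00:01:37;05.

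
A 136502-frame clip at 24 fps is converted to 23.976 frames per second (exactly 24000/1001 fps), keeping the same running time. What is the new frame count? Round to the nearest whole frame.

136366 frames

Frames at target rate = 136502 × (24000/1001) / (24) = 136502000/1001 ≈ 136365.634.
Nearest whole frame: 136366.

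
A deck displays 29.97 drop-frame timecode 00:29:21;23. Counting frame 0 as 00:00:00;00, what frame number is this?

52799

As if non-drop at 30 labels/s: (0 × 3600 + 29 × 60 + 21) × 30 + 23 = 52853.
Minute boundaries passed: 29; those not divisible by 10: 29 − 2 = 27; dropped labels = 2 × 27 = 54.
Actual frame index = 52853 − 54 = 52799.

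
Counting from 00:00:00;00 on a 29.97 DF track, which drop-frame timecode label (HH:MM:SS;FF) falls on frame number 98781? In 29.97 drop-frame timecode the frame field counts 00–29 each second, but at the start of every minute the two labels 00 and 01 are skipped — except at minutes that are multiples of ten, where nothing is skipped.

Ten DF minutes hold 17982 frames, so frame 98781 lies in block 5 (frames 89910–107891) with 8871 frames into that block.
The block's first minute is 1800 frames and the rest 1798 each; 8871 frames reaches minute 4, so 5 × 18 + 4 × 2 = 98 labels have been skipped so far.
Adding those back, label number 98781 + 98 = 98879 at 30 labels/s is 3295 s + 29 f = 0 h 54 min 55 s frame 29, i.e. 00:54:55;29.

00:54:55;29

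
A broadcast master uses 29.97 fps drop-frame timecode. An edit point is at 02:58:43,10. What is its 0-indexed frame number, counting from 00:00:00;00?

321378

As if non-drop at 30 labels/s: (2 × 3600 + 58 × 60 + 43) × 30 + 10 = 321700.
Minute boundaries passed: 178; those not divisible by 10: 178 − 17 = 161; dropped labels = 2 × 161 = 322.
Actual frame index = 321700 − 322 = 321378.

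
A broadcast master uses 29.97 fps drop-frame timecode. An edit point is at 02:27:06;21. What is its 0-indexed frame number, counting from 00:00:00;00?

As if non-drop at 30 labels/s: (2 × 3600 + 27 × 60 + 6) × 30 + 21 = 264801.
Minute boundaries passed: 147; those not divisible by 10: 147 − 14 = 133; dropped labels = 2 × 133 = 266.
Actual frame index = 264801 − 266 = 264535.

264535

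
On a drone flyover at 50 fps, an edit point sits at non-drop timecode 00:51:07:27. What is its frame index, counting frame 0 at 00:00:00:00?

Total seconds to the label: (0 × 3600 + 51 × 60 + 7) = 3067.
Frame index = 3067 × 50 + 27 = 153377.

frame 153377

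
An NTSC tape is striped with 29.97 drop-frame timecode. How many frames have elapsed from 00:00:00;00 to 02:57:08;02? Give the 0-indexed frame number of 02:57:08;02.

318522

Complete 10-minute blocks: 17, each 17982 frames → 305694.
Remaining 7 whole minutes in the current block: 1800 + 6 × 1798 = 12588 frames.
Within the current minute: 8 × 30 + 2 − 2 = 240 (labels ;00/;01 skipped at this minute). Total = 305694 + 12588 + 240 = 318522.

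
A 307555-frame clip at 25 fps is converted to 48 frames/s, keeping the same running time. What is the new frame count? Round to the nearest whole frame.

Frames at target rate = 307555 × (48) / (25) = 2952528/5 ≈ 590505.600.
Nearest whole frame: 590506.

590506 frames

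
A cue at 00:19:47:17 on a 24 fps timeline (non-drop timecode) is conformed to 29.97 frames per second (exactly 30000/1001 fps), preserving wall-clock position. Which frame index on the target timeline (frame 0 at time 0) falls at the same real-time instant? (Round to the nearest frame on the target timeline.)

Source frame index: (0×3600 + 19×60 + 47) × 24 + 17 = 28505.
Real time: 28505 / (24) = 28505/24 s.
Target frame: (28505/24) × (30000/1001) = 35631250/1001 ≈ 35595.654 → 35596.

frame 35596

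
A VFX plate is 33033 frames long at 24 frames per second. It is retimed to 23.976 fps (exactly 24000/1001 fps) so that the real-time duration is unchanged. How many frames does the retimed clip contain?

Target frames = source frames × (target rate / source rate) = 33033 × (24000/1001)/(24) = 33033 × 1000/1001 = 33000.

33000 frames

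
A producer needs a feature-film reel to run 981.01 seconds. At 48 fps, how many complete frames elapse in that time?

Frames = 981.01 × 48 = 1177212/25 ≈ 47088.4800.
Complete frames: 47088.

47088 frames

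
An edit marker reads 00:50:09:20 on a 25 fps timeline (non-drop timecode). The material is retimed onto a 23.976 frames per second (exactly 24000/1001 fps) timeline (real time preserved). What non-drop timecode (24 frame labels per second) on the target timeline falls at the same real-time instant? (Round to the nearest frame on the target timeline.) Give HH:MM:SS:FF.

00:50:06:19

Source frame index: (0×3600 + 50×60 + 9) × 25 + 20 = 75245.
Real time: 75245 / (25) = 15049/5 s.
Target frame: (15049/5) × (24000/1001) = 72235200/1001 ≈ 72163.037 → 72163.
At 24 labels/s: frame 72163 → 00:50:06:19.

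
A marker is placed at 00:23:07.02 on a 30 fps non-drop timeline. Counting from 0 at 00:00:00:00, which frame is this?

Total seconds to the label: (0 × 3600 + 23 × 60 + 7) = 1387.
Frame index = 1387 × 30 + 2 = 41612.

frame 41612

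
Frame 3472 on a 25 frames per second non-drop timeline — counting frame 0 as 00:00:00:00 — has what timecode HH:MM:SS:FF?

00:02:18:22

3472 ÷ 25 = 138 full seconds, remainder 22 frames.
138 s = 0 h 2 min 18 s.
Timecode: 00:02:18:22.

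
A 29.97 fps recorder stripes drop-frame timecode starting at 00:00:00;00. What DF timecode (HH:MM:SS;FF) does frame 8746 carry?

00:04:51;24

Each 10-minute DF block holds 10 × 60 × 30 − 9 × 2 = 17982 frames. 8746 ÷ 17982 → 0 full blocks, remainder 8746.
Within the partial block the first minute is 1800 frames and each further minute 1798, so 4 further minute boundaries passed. Total skipped labels = 18 × 0 + 2 × 4 = 8.
Non-drop label index = 8746 + 8 = 8754; at 30 labels/s that is 00:04:51:24, i.e. DF 00:04:51;24.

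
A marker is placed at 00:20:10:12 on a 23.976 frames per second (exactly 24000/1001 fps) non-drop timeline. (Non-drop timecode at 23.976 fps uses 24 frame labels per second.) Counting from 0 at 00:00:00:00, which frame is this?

frame 29052

Total seconds to the label: (0 × 3600 + 20 × 60 + 10) = 1210.
Frame index = 1210 × 24 + 12 = 29052.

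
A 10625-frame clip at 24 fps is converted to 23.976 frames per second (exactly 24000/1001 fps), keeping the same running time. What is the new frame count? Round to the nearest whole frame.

10614 frames

Frames at target rate = 10625 × (24000/1001) / (24) = 10625000/1001 ≈ 10614.386.
Nearest whole frame: 10614.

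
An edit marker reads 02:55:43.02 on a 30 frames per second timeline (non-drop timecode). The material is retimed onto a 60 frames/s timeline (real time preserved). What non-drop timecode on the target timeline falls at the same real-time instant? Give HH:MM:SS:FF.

02:55:43:04

Source frame index: (2×3600 + 55×60 + 43) × 30 + 2 = 316292.
Real time: 316292 / (30) = 158146/15 s.
Target frame: (158146/15) × (60) = 632584.
At 60 labels/s: frame 632584 → 02:55:43:04.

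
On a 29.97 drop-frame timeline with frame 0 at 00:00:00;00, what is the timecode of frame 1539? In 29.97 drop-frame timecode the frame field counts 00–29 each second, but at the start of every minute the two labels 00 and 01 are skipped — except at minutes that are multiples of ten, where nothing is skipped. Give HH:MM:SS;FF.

00:00:51;09

Each 10-minute DF block holds 10 × 60 × 30 − 9 × 2 = 17982 frames. 1539 ÷ 17982 → 0 full blocks, remainder 1539.
Within the partial block the first minute is 1800 frames and each further minute 1798, so 0 further minute boundaries passed. Total skipped labels = 18 × 0 + 2 × 0 = 0.
Non-drop label index = 1539 + 0 = 1539; at 30 labels/s that is 00:00:51:09, i.e. DF 00:00:51;09.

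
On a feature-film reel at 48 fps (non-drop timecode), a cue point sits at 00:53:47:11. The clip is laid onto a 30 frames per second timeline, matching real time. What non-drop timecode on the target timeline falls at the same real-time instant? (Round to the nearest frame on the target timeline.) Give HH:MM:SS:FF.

00:53:47:07

Source frame index: (0×3600 + 53×60 + 47) × 48 + 11 = 154907.
Real time: 154907 / (48) = 154907/48 s.
Target frame: (154907/48) × (30) = 774535/8 ≈ 96816.875 → 96817.
At 30 labels/s: frame 96817 → 00:53:47:07.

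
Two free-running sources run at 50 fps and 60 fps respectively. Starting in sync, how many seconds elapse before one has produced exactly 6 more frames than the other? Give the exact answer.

The gap grows by |60 − 50| = 10 frames per second.
Time for a 6-frame gap: 6 ÷ (10) = 0.6 s.

0.6 seconds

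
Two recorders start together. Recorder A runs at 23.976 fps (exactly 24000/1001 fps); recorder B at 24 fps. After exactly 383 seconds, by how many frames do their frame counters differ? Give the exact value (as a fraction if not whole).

A emits 24000/1001 × 383 = 9192000/1001 frames; B emits 24 × 383 = 9192.
Difference = 9192/1001 frames (≈ 9.1828); B is ahead of A.

9192/1001 frames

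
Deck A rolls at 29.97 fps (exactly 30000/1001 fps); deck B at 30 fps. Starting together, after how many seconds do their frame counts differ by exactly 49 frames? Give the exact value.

49049/30 seconds

The gap grows by |30 − 30000/1001| = 30/1001 frames per second.
Time for a 49-frame gap: 49 ÷ (30/1001) = 49049/30 s.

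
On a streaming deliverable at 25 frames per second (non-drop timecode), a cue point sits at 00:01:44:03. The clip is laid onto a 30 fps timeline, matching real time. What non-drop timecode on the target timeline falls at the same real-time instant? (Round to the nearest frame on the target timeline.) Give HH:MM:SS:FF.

Source frame index: (0×3600 + 1×60 + 44) × 25 + 3 = 2603.
Real time: 2603 / (25) = 2603/25 s.
Target frame: (2603/25) × (30) = 15618/5 ≈ 3123.600 → 3124.
At 30 labels/s: frame 3124 → 00:01:44:04.

00:01:44:04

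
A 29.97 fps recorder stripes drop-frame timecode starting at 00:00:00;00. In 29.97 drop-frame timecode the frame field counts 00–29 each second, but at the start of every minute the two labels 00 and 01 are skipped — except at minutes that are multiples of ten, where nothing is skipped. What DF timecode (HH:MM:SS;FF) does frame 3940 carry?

Each 10-minute DF block holds 10 × 60 × 30 − 9 × 2 = 17982 frames. 3940 ÷ 17982 → 0 full blocks, remainder 3940.
Within the partial block the first minute is 1800 frames and each further minute 1798, so 2 further minute boundaries passed. Total skipped labels = 18 × 0 + 2 × 2 = 4.
Non-drop label index = 3940 + 4 = 3944; at 30 labels/s that is 00:02:11:14, i.e. DF 00:02:11;14.

00:02:11;14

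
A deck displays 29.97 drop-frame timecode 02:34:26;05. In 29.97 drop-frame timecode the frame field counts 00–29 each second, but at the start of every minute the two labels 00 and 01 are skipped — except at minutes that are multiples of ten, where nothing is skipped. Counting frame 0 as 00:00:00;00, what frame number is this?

277707

As if non-drop at 30 labels/s: (2 × 3600 + 34 × 60 + 26) × 30 + 5 = 277985.
Minute boundaries passed: 154; those not divisible by 10: 154 − 15 = 139; dropped labels = 2 × 139 = 278.
Actual frame index = 277985 − 278 = 277707.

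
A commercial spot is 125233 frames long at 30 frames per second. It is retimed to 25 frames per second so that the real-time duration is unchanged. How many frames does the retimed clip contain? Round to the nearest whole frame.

104361 frames

Frames at target rate = 125233 × (25) / (30) = 626165/6 ≈ 104360.833.
Nearest whole frame: 104361.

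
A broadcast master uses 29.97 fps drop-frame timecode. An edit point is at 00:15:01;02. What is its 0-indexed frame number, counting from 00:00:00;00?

27004

As if non-drop at 30 labels/s: (0 × 3600 + 15 × 60 + 1) × 30 + 2 = 27032.
Minute boundaries passed: 15; those not divisible by 10: 15 − 1 = 14; dropped labels = 2 × 14 = 28.
Actual frame index = 27032 − 28 = 27004.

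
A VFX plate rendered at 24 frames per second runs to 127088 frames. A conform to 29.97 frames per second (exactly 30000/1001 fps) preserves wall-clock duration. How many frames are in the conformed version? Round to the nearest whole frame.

Frames at target rate = 127088 × (30000/1001) / (24) = 12220000/77 ≈ 158701.299.
Nearest whole frame: 158701.

158701 frames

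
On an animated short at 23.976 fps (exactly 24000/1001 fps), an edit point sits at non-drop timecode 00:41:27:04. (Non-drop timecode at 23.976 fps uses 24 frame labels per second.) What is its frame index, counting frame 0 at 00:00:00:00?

59692

Total seconds to the label: (0 × 3600 + 41 × 60 + 27) = 2487.
Frame index = 2487 × 24 + 4 = 59692.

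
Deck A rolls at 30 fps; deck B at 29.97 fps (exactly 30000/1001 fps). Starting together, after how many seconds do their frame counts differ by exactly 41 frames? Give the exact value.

The gap grows by |30000/1001 − 30| = 30/1001 frames per second.
Time for a 41-frame gap: 41 ÷ (30/1001) = 41041/30 s.

41041/30 seconds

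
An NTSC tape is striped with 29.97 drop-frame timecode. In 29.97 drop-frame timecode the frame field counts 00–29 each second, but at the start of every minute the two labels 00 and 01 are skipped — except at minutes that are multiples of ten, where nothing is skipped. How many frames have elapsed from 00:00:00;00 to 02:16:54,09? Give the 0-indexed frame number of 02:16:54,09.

Complete 10-minute blocks: 13, each 17982 frames → 233766.
Remaining 6 whole minutes in the current block: 1800 + 5 × 1798 = 10790 frames.
Within the current minute: 54 × 30 + 9 − 2 = 1627 (labels ;00/;01 skipped at this minute). Total = 233766 + 10790 + 1627 = 246183.

246183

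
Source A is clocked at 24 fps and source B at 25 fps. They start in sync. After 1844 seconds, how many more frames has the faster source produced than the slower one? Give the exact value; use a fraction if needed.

A emits 24 × 1844 = 44256 frames; B emits 25 × 1844 = 46100.
Difference = 1844 frames; B is ahead of A.

1844 frames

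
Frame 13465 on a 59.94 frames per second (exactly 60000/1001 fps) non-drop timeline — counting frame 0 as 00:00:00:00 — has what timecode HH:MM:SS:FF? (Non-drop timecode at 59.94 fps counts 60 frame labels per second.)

00:03:44:25

13465 ÷ 60 = 224 full seconds, remainder 25 frames.
224 s = 0 h 3 min 44 s.
Timecode: 00:03:44:25.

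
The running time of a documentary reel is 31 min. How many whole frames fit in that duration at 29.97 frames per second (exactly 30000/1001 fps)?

55744 frames

31 min = 1860 s.
Frames = 1860 × 30000/1001 = 55800000/1001 ≈ 55744.2557.
Complete frames: 55744.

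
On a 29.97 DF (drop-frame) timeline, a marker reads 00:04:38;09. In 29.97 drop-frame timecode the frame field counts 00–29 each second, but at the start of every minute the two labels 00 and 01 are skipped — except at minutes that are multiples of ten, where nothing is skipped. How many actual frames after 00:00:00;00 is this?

8341

Complete 10-minute blocks: 0, each 17982 frames → 0.
Remaining 4 whole minutes in the current block: 1800 + 3 × 1798 = 7194 frames.
Within the current minute: 38 × 30 + 9 − 2 = 1147 (labels ;00/;01 skipped at this minute). Total = 0 + 7194 + 1147 = 8341.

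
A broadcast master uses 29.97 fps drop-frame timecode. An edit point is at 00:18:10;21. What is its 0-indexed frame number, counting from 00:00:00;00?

Complete 10-minute blocks: 1, each 17982 frames → 17982.
Remaining 8 whole minutes in the current block: 1800 + 7 × 1798 = 14386 frames.
Within the current minute: 10 × 30 + 21 − 2 = 319 (labels ;00/;01 skipped at this minute). Total = 17982 + 14386 + 319 = 32687.

32687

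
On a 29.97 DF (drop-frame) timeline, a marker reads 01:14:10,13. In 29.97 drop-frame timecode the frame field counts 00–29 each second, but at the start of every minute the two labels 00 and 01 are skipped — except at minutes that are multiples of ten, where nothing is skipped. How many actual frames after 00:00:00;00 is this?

133379

Complete 10-minute blocks: 7, each 17982 frames → 125874.
Remaining 4 whole minutes in the current block: 1800 + 3 × 1798 = 7194 frames.
Within the current minute: 10 × 30 + 13 − 2 = 311 (labels ;00/;01 skipped at this minute). Total = 125874 + 7194 + 311 = 133379.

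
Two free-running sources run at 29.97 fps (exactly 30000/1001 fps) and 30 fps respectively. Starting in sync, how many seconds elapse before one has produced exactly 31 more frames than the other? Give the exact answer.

The gap grows by |30 − 30000/1001| = 30/1001 frames per second.
Time for a 31-frame gap: 31 ÷ (30/1001) = 31031/30 s.

31031/30 seconds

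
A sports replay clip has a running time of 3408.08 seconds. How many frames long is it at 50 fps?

Frames = 3408.08 × 50 = 170404.

170404 frames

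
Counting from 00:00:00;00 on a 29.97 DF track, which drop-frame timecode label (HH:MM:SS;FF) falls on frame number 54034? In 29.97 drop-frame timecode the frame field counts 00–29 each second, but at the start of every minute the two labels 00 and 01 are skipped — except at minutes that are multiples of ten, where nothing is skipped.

00:30:02;28

Ten DF minutes hold 17982 frames, so frame 54034 lies in block 3 (frames 53946–71927) with 88 frames into that block.
The block's first minute is 1800 frames and the rest 1798 each; 88 frames reaches minute 0, so 3 × 18 + 0 × 2 = 54 labels have been skipped so far.
Adding those back, label number 54034 + 54 = 54088 at 30 labels/s is 1802 s + 28 f = 0 h 30 min 2 s frame 28, i.e. 00:30:02;28.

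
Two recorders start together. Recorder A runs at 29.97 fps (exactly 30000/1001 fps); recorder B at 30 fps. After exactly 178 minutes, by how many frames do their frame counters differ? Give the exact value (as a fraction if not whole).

178 min = 10680 s.
A emits 30000/1001 × 10680 = 320400000/1001 frames; B emits 30 × 10680 = 320400.
Difference = 320400/1001 frames (≈ 320.0799); B is ahead of A.

320400/1001 frames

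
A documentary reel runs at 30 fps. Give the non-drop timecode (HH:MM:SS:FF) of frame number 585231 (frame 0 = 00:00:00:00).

05:25:07:21

585231 ÷ 30 = 19507 full seconds, remainder 21 frames.
19507 s = 5 h 25 min 7 s.
Timecode: 05:25:07:21.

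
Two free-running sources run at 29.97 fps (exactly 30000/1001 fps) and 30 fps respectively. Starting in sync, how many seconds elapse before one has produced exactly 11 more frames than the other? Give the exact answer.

11011/30 seconds

The gap grows by |30 − 30000/1001| = 30/1001 frames per second.
Time for a 11-frame gap: 11 ÷ (30/1001) = 11011/30 s.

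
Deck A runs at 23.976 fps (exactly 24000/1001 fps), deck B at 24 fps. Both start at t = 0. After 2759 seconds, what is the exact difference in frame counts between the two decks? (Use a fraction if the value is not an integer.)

A emits 24000/1001 × 2759 = 66216000/1001 frames; B emits 24 × 2759 = 66216.
Difference = 66216/1001 frames (≈ 66.1499); B is ahead of A.

66216/1001 frames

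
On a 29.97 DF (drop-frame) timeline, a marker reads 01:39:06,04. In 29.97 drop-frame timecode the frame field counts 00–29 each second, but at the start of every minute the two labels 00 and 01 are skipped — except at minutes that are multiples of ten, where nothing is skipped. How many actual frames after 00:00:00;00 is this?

As if non-drop at 30 labels/s: (1 × 3600 + 39 × 60 + 6) × 30 + 4 = 178384.
Minute boundaries passed: 99; those not divisible by 10: 99 − 9 = 90; dropped labels = 2 × 90 = 180.
Actual frame index = 178384 − 180 = 178204.

178204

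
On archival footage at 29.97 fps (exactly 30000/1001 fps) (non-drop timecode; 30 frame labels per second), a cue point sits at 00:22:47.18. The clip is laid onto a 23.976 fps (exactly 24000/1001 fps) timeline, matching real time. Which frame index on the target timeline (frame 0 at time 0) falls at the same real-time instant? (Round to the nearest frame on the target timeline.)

frame 32822

Source frame index: (0×3600 + 22×60 + 47) × 30 + 18 = 41028.
Real time: 41028 / (30000/1001) = 3422419/2500 s.
Target frame: (3422419/2500) × (24000/1001) = 164112/5 ≈ 32822.400 → 32822.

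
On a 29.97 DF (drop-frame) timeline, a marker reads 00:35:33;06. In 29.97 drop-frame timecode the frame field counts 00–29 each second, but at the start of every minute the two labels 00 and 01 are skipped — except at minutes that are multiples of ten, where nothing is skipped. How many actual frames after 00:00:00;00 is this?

As if non-drop at 30 labels/s: (0 × 3600 + 35 × 60 + 33) × 30 + 6 = 63996.
Minute boundaries passed: 35; those not divisible by 10: 35 − 3 = 32; dropped labels = 2 × 32 = 64.
Actual frame index = 63996 − 64 = 63932.

63932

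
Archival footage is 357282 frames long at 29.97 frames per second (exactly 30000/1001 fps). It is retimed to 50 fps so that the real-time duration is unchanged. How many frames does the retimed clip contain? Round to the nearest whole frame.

596065 frames

Frames at target rate = 357282 × (50) / (30000/1001) = 59606547/100 ≈ 596065.470.
Nearest whole frame: 596065.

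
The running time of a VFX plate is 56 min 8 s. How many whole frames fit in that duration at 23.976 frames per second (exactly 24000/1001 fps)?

56 min 8 s = 3368 s.
Frames = 3368 × 24000/1001 = 80832000/1001 ≈ 80751.2488.
Complete frames: 80751.

80751 frames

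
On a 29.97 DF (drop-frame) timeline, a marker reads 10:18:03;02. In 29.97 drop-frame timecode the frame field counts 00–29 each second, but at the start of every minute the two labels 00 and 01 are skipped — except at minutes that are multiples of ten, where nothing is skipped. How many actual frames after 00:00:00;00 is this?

1111378

Complete 10-minute blocks: 61, each 17982 frames → 1096902.
Remaining 8 whole minutes in the current block: 1800 + 7 × 1798 = 14386 frames.
Within the current minute: 3 × 30 + 2 − 2 = 90 (labels ;00/;01 skipped at this minute). Total = 1096902 + 14386 + 90 = 1111378.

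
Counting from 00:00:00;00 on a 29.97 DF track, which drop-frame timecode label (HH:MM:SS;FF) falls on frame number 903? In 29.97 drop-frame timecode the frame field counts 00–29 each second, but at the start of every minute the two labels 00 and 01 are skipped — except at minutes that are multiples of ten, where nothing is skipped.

00:00:30;03

Each 10-minute DF block holds 10 × 60 × 30 − 9 × 2 = 17982 frames. 903 ÷ 17982 → 0 full blocks, remainder 903.
Within the partial block the first minute is 1800 frames and each further minute 1798, so 0 further minute boundaries passed. Total skipped labels = 18 × 0 + 2 × 0 = 0.
Non-drop label index = 903 + 0 = 903; at 30 labels/s that is 00:00:30:03, i.e. DF 00:00:30;03.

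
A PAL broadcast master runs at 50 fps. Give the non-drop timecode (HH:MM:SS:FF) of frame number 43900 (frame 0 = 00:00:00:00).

00:14:38:00

43900 ÷ 50 = 878 full seconds, remainder 0 frames.
878 s = 0 h 14 min 38 s.
Timecode: 00:14:38:00.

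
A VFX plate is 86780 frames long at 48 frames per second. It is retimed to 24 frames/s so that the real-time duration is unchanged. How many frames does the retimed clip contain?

43390 frames

Target frames = source frames × (target rate / source rate) = 86780 × (24)/(48) = 86780 × 1/2 = 43390.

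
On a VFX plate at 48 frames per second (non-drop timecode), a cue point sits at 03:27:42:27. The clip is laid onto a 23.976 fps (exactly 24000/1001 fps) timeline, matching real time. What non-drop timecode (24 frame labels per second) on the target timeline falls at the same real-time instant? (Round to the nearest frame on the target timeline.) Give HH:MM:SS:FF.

03:27:30:03

Source frame index: (3×3600 + 27×60 + 42) × 48 + 27 = 598203.
Real time: 598203 / (48) = 199401/16 s.
Target frame: (199401/16) × (24000/1001) = 299101500/1001 ≈ 298802.697 → 298803.
At 24 labels/s: frame 298803 → 03:27:30:03.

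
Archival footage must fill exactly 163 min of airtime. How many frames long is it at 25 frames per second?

244500 frames

163 min = 9780 s.
Frames = 9780 × 25 = 244500.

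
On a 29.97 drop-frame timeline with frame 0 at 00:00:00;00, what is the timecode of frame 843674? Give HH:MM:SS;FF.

07:49:10;20

Each 10-minute DF block holds 10 × 60 × 30 − 9 × 2 = 17982 frames. 843674 ÷ 17982 → 46 full blocks, remainder 16502.
Within the partial block the first minute is 1800 frames and each further minute 1798, so 9 further minute boundaries passed. Total skipped labels = 18 × 46 + 2 × 9 = 846.
Non-drop label index = 843674 + 846 = 844520; at 30 labels/s that is 07:49:10:20, i.e. DF 07:49:10;20.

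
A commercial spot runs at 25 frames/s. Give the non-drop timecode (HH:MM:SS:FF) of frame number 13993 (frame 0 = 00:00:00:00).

00:09:19:18

13993 ÷ 25 = 559 full seconds, remainder 18 frames.
559 s = 0 h 9 min 19 s.
Timecode: 00:09:19:18.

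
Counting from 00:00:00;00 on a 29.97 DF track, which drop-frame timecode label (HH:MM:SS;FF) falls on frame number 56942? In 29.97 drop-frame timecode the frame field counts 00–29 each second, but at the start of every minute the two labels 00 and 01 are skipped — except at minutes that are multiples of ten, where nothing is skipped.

Each 10-minute DF block holds 10 × 60 × 30 − 9 × 2 = 17982 frames. 56942 ÷ 17982 → 3 full blocks, remainder 2996.
Within the partial block the first minute is 1800 frames and each further minute 1798, so 1 further minute boundary passed. Total skipped labels = 18 × 3 + 2 × 1 = 56.
Non-drop label index = 56942 + 56 = 56998; at 30 labels/s that is 00:31:39:28, i.e. DF 00:31:39;28.

00:31:39;28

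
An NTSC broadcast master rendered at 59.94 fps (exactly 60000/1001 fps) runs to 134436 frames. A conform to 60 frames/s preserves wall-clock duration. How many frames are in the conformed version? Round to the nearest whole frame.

134570 frames

Frames at target rate = 134436 × (60) / (60000/1001) = 33642609/250 ≈ 134570.436.
Nearest whole frame: 134570.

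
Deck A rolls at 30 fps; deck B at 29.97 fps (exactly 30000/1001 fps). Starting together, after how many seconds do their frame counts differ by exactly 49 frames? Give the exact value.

49049/30 seconds

The gap grows by |30000/1001 − 30| = 30/1001 frames per second.
Time for a 49-frame gap: 49 ÷ (30/1001) = 49049/30 s.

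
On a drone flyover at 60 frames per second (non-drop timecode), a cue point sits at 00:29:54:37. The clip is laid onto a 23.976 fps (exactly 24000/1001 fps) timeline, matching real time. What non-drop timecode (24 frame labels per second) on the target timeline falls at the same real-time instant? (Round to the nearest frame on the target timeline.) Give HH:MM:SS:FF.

00:29:52:20

Source frame index: (0×3600 + 29×60 + 54) × 60 + 37 = 107677.
Real time: 107677 / (60) = 107677/60 s.
Target frame: (107677/60) × (24000/1001) = 43070800/1001 ≈ 43027.772 → 43028.
At 24 labels/s: frame 43028 → 00:29:52:20.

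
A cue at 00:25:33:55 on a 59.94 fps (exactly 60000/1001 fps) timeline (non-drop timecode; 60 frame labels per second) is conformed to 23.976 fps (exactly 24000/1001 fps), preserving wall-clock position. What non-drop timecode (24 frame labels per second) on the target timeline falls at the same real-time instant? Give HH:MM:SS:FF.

00:25:33:22

Source frame index: (0×3600 + 25×60 + 33) × 60 + 55 = 92035.
Real time: 92035 / (60000/1001) = 18425407/12000 s.
Target frame: (18425407/12000) × (24000/1001) = 36814.
At 24 labels/s: frame 36814 → 00:25:33:22.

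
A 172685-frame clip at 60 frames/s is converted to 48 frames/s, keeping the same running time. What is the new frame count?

Target frames = source frames × (target rate / source rate) = 172685 × (48)/(60) = 172685 × 4/5 = 138148.

138148 frames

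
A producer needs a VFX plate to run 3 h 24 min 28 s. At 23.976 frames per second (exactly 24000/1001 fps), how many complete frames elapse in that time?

3 h 24 min 28 s = 12268 s.
Frames = 12268 × 24000/1001 = 294432000/1001 ≈ 294137.8621.
Complete frames: 294137.

294137 frames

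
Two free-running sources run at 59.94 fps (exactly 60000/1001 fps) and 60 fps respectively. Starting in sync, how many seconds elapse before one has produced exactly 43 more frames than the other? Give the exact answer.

43043/60 seconds

The gap grows by |60 − 60000/1001| = 60/1001 frames per second.
Time for a 43-frame gap: 43 ÷ (60/1001) = 43043/60 s.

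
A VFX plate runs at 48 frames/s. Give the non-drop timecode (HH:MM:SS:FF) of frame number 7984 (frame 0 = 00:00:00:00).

00:02:46:16

7984 ÷ 48 = 166 full seconds, remainder 16 frames.
166 s = 0 h 2 min 46 s.
Timecode: 00:02:46:16.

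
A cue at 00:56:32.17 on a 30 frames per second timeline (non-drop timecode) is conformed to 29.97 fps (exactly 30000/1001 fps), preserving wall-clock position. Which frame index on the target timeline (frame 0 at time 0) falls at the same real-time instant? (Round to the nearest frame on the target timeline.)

Source frame index: (0×3600 + 56×60 + 32) × 30 + 17 = 101777.
Real time: 101777 / (30) = 101777/30 s.
Target frame: (101777/30) × (30000/1001) = 7829000/77 ≈ 101675.325 → 101675.

frame 101675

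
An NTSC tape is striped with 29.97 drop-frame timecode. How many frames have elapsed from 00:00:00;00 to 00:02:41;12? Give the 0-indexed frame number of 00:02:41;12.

As if non-drop at 30 labels/s: (0 × 3600 + 2 × 60 + 41) × 30 + 12 = 4842.
Minute boundaries passed: 2; those not divisible by 10: 2 − 0 = 2; dropped labels = 2 × 2 = 4.
Actual frame index = 4842 − 4 = 4838.

4838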